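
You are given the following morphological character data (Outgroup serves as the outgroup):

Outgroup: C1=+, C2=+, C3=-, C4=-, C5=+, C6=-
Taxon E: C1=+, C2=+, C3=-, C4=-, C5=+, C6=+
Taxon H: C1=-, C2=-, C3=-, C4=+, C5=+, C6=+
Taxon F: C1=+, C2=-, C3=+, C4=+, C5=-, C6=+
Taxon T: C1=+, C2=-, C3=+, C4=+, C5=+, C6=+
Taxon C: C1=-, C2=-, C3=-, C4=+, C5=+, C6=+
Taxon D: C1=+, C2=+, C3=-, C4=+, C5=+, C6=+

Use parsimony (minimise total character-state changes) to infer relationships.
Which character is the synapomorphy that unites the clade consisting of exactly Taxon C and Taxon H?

C1

Character polarity is set by the outgroup: the derived state is whichever differs from the outgroup's state, so for C1, C2, C5 the derived state is '-', and for the remaining characters it is '+'.
C1: derived state '-' in Taxon C and Taxon H only — synapomorphy for {Taxon C, Taxon H}.
C2 (derived state '-') is shared by Taxon C, Taxon F, Taxon H, and Taxon T — a synapomorphy uniting that clade.
C3 (derived state '+') is shared by Taxon F and Taxon T — a synapomorphy uniting that clade.
Only Taxon C, Taxon D, Taxon F, Taxon H, and Taxon T show the derived state '+' for C4, supporting them as a clade.
C5: derived state '-' in Taxon F only — an autapomorphy, so it tells us nothing about relationships among taxa.
C6 (derived state '+') is shared by all ingroup taxa — unites the whole ingroup.
Most parsimonious ingroup topology: (Taxon E,(((Taxon H,Taxon C),(Taxon F,Taxon T)),Taxon D)).
The clade {Taxon C, Taxon H} is supported by C1: its derived state '-' occurs in exactly those taxa and in no other taxon (including the outgroup).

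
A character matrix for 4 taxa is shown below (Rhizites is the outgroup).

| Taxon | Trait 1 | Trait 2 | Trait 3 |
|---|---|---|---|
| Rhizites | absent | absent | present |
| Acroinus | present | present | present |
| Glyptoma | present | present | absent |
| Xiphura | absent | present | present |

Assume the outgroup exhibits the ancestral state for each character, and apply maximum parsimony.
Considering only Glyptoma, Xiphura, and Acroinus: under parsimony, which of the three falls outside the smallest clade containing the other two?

Character polarity is set by the outgroup: the derived state is whichever differs from the outgroup's state, so for Trait 3 the derived state is 'absent', and for the remaining characters it is 'present'.
Only Acroinus and Glyptoma show the derived state 'present' for Trait 1, supporting them as a clade.
All ingroup taxa share the derived state 'present' for Trait 2; it defines the ingroup but does not resolve relationships within it.
Trait 3 (derived state 'absent') is unique to Glyptoma (autapomorphy; uninformative for grouping).
Most parsimonious ingroup topology: ((Acroinus,Glyptoma),Xiphura).
Glyptoma and Acroinus share a more recent common ancestor with each other than either does with Xiphura, so Xiphura is the least closely related of the three.

Xiphura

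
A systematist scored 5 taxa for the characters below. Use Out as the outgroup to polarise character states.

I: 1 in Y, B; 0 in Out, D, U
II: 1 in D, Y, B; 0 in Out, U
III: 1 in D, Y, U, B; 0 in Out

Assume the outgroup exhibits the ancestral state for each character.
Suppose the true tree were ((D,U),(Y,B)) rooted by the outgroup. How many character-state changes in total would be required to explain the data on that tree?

Map each character onto ((D,U),(Y,B)) (rooted by Out) and count the minimum state changes it requires (Fitch parsimony):
I: 1; II: 2; III: 1.
Total tree length = 4.

4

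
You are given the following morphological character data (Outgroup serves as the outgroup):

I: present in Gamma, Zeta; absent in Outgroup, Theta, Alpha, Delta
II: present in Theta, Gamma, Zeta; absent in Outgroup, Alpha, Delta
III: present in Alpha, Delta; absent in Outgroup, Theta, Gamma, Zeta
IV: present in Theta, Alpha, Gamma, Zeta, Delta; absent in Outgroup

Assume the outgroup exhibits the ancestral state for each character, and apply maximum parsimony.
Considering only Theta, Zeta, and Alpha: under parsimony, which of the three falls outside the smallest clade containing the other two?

Alpha

The outgroup has state 'absent' for every character, so 'present' is the derived state throughout.
I: derived state 'present' in Gamma and Zeta only — synapomorphy for {Gamma, Zeta}.
Only Gamma, Theta, and Zeta show the derived state 'present' for II, supporting them as a clade.
III: derived state 'present' in Alpha and Delta only — synapomorphy for {Alpha, Delta}.
All ingroup taxa share the derived state 'present' for IV; it defines the ingroup but does not resolve relationships within it.
Most parsimonious ingroup topology: ((Theta,(Gamma,Zeta)),(Alpha,Delta)).
Theta and Zeta share a more recent common ancestor with each other than either does with Alpha, so Alpha is the least closely related of the three.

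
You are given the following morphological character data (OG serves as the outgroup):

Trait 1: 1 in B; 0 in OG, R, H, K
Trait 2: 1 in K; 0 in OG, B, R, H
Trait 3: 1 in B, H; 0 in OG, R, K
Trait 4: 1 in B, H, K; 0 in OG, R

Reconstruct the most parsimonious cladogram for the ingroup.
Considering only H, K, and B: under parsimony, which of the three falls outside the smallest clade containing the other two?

The outgroup has state '0' for every character, so '1' is the derived state throughout.
Trait 1: derived state '1' in B only — an autapomorphy, so it tells us nothing about relationships among taxa.
Trait 2 (derived state '1') is unique to K (autapomorphy; uninformative for grouping).
Trait 3 (derived state '1') is shared by B and H — a synapomorphy uniting that clade.
Trait 4: derived state '1' in B, H, and K only — synapomorphy for {B, H, K}.
Most parsimonious ingroup topology: (((B,H),K),R).
H and B share a more recent common ancestor with each other than either does with K, so K is the least closely related of the three.

K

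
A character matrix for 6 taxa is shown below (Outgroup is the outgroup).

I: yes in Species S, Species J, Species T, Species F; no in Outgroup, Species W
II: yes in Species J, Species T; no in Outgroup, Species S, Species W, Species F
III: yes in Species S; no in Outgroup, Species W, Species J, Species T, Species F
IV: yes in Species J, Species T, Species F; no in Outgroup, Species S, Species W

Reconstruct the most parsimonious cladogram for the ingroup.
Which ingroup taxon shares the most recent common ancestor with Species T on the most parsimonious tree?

Species J

The outgroup has state 'no' for every character, so 'yes' is the derived state throughout.
Only Species F, Species J, Species S, and Species T show the derived state 'yes' for I, supporting them as a clade.
II (derived state 'yes') is shared by Species J and Species T — a synapomorphy uniting that clade.
III (derived state 'yes') is unique to Species S (autapomorphy; uninformative for grouping).
IV: derived state 'yes' in Species F, Species J, and Species T only — synapomorphy for {Species F, Species J, Species T}.
Most parsimonious ingroup topology: ((Species S,((Species J,Species T),Species F)),Species W).
Species T and Species J form a cherry on this tree, so they are sister taxa.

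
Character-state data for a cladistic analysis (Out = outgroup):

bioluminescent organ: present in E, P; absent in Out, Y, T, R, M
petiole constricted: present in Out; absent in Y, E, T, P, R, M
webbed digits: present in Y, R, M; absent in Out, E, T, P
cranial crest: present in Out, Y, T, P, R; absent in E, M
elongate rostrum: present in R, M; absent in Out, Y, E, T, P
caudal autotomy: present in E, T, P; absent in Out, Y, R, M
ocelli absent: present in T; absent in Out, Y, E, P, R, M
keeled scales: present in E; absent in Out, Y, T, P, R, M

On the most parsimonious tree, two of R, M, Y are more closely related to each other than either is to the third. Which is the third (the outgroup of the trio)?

Y

Character polarity is set by the outgroup: the derived state is whichever differs from the outgroup's state, so for petiole constricted, cranial crest the derived state is 'absent', and for the remaining characters it is 'present'.
bioluminescent organ (derived state 'present') is shared by E and P — a synapomorphy uniting that clade.
All ingroup taxa share the derived state 'absent' for petiole constricted; it defines the ingroup but does not resolve relationships within it.
webbed digits (derived state 'present') is shared by M, R, and Y — a synapomorphy uniting that clade.
cranial crest groups E and M, which is incompatible with the clades supported by the remaining characters; treating it as convergent (homoplasy) costs fewer steps than any alternative tree.
Only M and R show the derived state 'present' for elongate rostrum, supporting them as a clade.
Only E, P, and T show the derived state 'present' for caudal autotomy, supporting them as a clade.
ocelli absent (derived state 'present') is unique to T (autapomorphy; uninformative for grouping).
keeled scales (derived state 'present') is unique to E (autapomorphy; uninformative for grouping).
Most parsimonious ingroup topology: ((Y,(R,M)),((E,P),T)).
R and M share a more recent common ancestor with each other than either does with Y, so Y is the least closely related of the three.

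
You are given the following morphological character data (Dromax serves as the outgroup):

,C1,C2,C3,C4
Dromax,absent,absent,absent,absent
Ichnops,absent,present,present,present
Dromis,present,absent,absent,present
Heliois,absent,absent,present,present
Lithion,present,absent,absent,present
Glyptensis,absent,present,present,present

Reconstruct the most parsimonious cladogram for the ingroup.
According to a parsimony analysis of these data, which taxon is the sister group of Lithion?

The outgroup has state 'absent' for every character, so 'present' is the derived state throughout.
C1 (derived state 'present') is shared by Dromis and Lithion — a synapomorphy uniting that clade.
C2: derived state 'present' in Glyptensis and Ichnops only — synapomorphy for {Glyptensis, Ichnops}.
C3: derived state 'present' in Glyptensis, Heliois, and Ichnops only — synapomorphy for {Glyptensis, Heliois, Ichnops}.
C4 (derived state 'present') is shared by all ingroup taxa — unites the whole ingroup.
Most parsimonious ingroup topology: (((Ichnops,Glyptensis),Heliois),(Dromis,Lithion)).
Lithion and Dromis form a cherry on this tree, so they are sister taxa.

Dromis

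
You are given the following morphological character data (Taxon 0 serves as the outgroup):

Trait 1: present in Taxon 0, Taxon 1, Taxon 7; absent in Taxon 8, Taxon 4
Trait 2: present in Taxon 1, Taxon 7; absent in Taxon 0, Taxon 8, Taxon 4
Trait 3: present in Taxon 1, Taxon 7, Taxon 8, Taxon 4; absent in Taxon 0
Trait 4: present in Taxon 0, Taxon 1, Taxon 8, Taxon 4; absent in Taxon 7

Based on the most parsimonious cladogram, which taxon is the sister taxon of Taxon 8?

Taxon 4

Character polarity is set by the outgroup: the derived state is whichever differs from the outgroup's state, so for Trait 1, Trait 4 the derived state is 'absent', and for the remaining characters it is 'present'.
Only Taxon 4 and Taxon 8 show the derived state 'absent' for Trait 1, supporting them as a clade.
Only Taxon 1 and Taxon 7 show the derived state 'present' for Trait 2, supporting them as a clade.
Trait 3 (derived state 'present') is shared by all ingroup taxa — unites the whole ingroup.
Trait 4: derived state 'absent' in Taxon 7 only — an autapomorphy, so it tells us nothing about relationships among taxa.
Most parsimonious ingroup topology: ((Taxon 1,Taxon 7),(Taxon 8,Taxon 4)).
Taxon 8 and Taxon 4 form a cherry on this tree, so they are sister taxa.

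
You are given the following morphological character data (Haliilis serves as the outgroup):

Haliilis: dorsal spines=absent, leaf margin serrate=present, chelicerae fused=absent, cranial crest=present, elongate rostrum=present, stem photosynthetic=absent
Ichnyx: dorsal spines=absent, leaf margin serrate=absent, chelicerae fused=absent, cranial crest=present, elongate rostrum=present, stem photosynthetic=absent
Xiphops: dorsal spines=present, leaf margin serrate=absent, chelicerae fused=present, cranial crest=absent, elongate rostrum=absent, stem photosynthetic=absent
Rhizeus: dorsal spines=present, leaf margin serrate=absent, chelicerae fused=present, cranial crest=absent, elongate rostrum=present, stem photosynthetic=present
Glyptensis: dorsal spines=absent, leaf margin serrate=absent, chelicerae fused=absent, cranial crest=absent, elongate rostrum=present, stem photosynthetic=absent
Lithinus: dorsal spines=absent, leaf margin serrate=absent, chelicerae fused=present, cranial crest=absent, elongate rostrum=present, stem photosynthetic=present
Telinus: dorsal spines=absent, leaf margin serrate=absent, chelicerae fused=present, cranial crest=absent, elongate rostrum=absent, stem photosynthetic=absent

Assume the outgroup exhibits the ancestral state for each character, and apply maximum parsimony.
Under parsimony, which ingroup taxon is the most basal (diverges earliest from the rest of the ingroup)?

Ichnyx

Character polarity is set by the outgroup: the derived state is whichever differs from the outgroup's state, so for leaf margin serrate, cranial crest, elongate rostrum the derived state is 'absent', and for the remaining characters it is 'present'.
dorsal spines groups Rhizeus and Xiphops, which is incompatible with the clades supported by the remaining characters; treating it as convergent (homoplasy) costs fewer steps than any alternative tree.
All ingroup taxa share the derived state 'absent' for leaf margin serrate; it defines the ingroup but does not resolve relationships within it.
Only Lithinus, Rhizeus, Telinus, and Xiphops show the derived state 'present' for chelicerae fused, supporting them as a clade.
cranial crest: derived state 'absent' in Glyptensis, Lithinus, Rhizeus, Telinus, and Xiphops only — synapomorphy for {Glyptensis, Lithinus, Rhizeus, Telinus, Xiphops}.
elongate rostrum (derived state 'absent') is shared by Telinus and Xiphops — a synapomorphy uniting that clade.
stem photosynthetic: derived state 'present' in Lithinus and Rhizeus only — synapomorphy for {Lithinus, Rhizeus}.
Most parsimonious ingroup topology: (Ichnyx,(((Xiphops,Telinus),(Rhizeus,Lithinus)),Glyptensis)).
Ichnyx is sister to the clade containing all other ingroup taxa, so it is the earliest-diverging (most basal) ingroup lineage.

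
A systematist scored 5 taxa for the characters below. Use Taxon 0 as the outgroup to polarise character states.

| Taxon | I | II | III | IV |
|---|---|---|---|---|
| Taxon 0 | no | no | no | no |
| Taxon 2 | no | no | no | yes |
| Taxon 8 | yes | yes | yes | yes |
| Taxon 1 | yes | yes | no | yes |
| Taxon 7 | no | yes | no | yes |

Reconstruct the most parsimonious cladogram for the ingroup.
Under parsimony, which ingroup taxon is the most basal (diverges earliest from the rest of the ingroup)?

The outgroup has state 'no' for every character, so 'yes' is the derived state throughout.
Only Taxon 1 and Taxon 8 show the derived state 'yes' for I, supporting them as a clade.
Only Taxon 1, Taxon 7, and Taxon 8 show the derived state 'yes' for II, supporting them as a clade.
III (derived state 'yes') is unique to Taxon 8 (autapomorphy; uninformative for grouping).
IV (derived state 'yes') is shared by all ingroup taxa — unites the whole ingroup.
Most parsimonious ingroup topology: (Taxon 2,((Taxon 8,Taxon 1),Taxon 7)).
Taxon 2 is sister to the clade containing all other ingroup taxa, so it is the earliest-diverging (most basal) ingroup lineage.

Taxon 2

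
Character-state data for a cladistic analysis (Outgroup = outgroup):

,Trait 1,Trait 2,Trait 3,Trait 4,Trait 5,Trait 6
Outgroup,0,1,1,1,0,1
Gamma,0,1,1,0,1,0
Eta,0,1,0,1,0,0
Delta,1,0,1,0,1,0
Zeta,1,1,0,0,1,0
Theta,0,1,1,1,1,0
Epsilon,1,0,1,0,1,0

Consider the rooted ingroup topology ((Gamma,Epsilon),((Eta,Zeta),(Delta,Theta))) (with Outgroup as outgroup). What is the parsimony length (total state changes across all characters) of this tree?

Map each character onto ((Gamma,Epsilon),((Eta,Zeta),(Delta,Theta))) (rooted by Outgroup) and count the minimum state changes it requires (Fitch parsimony):
Trait 1: 3; Trait 2: 2; Trait 3: 1; Trait 4: 3; Trait 5: 2; Trait 6: 1.
Total tree length = 12.

12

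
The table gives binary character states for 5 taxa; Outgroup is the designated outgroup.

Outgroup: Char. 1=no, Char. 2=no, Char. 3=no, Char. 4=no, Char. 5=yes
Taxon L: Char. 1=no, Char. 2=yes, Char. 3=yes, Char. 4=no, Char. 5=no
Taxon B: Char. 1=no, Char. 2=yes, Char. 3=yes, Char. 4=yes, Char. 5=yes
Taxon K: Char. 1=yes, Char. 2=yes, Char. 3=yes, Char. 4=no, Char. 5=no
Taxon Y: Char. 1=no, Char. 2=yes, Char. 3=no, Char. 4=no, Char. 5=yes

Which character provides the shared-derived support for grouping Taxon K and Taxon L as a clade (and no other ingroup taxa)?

Char. 5

Character polarity is set by the outgroup: the derived state is whichever differs from the outgroup's state, so for Char. 5 the derived state is 'no', and for the remaining characters it is 'yes'.
Char. 1 (derived state 'yes') is unique to Taxon K (autapomorphy; uninformative for grouping).
Char. 2 (derived state 'yes') is shared by all ingroup taxa — unites the whole ingroup.
Char. 3: derived state 'yes' in Taxon B, Taxon K, and Taxon L only — synapomorphy for {Taxon B, Taxon K, Taxon L}.
Char. 4: derived state 'yes' in Taxon B only — an autapomorphy, so it tells us nothing about relationships among taxa.
Char. 5: derived state 'no' in Taxon K and Taxon L only — synapomorphy for {Taxon K, Taxon L}.
Most parsimonious ingroup topology: (((Taxon L,Taxon K),Taxon B),Taxon Y).
The clade {Taxon K, Taxon L} is supported by Char. 5: its derived state 'no' occurs in exactly those taxa and in no other taxon (including the outgroup).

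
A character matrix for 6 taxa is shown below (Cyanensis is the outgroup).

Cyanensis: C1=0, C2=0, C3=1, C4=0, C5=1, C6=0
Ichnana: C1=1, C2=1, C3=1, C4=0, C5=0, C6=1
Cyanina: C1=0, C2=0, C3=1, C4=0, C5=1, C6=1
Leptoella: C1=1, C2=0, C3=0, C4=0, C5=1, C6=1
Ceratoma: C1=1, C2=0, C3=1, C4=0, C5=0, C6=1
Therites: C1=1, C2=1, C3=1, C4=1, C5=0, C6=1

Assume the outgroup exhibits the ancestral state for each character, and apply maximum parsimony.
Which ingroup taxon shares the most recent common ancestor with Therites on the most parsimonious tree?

Ichnana

Character polarity is set by the outgroup: the derived state is whichever differs from the outgroup's state, so for C3, C5 the derived state is '0', and for the remaining characters it is '1'.
C1: derived state '1' in Ceratoma, Ichnana, Leptoella, and Therites only — synapomorphy for {Ceratoma, Ichnana, Leptoella, Therites}.
Only Ichnana and Therites show the derived state '1' for C2, supporting them as a clade.
C3: derived state '0' in Leptoella only — an autapomorphy, so it tells us nothing about relationships among taxa.
C4 (derived state '1') is unique to Therites (autapomorphy; uninformative for grouping).
Only Ceratoma, Ichnana, and Therites show the derived state '0' for C5, supporting them as a clade.
C6 (derived state '1') is shared by all ingroup taxa — unites the whole ingroup.
Most parsimonious ingroup topology: ((((Ichnana,Therites),Ceratoma),Leptoella),Cyanina).
Therites and Ichnana form a cherry on this tree, so they are sister taxa.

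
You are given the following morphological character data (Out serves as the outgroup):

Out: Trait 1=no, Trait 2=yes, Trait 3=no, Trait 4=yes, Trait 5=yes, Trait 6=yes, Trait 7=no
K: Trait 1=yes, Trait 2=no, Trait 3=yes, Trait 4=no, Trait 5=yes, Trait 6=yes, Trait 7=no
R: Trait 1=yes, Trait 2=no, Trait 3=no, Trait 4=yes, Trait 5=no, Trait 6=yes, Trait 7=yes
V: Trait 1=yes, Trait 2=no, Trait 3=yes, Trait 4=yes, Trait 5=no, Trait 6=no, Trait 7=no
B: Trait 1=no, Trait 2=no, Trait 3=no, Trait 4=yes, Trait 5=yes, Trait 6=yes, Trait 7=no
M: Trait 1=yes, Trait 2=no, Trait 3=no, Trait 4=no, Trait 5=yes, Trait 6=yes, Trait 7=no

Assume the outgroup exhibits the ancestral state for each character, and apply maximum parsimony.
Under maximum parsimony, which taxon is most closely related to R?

Character polarity is set by the outgroup: the derived state is whichever differs from the outgroup's state, so for Trait 2, Trait 4, Trait 5, Trait 6 the derived state is 'no', and for the remaining characters it is 'yes'.
Trait 1 (derived state 'yes') is shared by K, M, R, and V — a synapomorphy uniting that clade.
Trait 2 (derived state 'no') is shared by all ingroup taxa — unites the whole ingroup.
Trait 3 groups K and V, which is incompatible with the clades supported by the remaining characters; treating it as convergent (homoplasy) costs fewer steps than any alternative tree.
Trait 4 (derived state 'no') is shared by K and M — a synapomorphy uniting that clade.
Trait 5: derived state 'no' in R and V only — synapomorphy for {R, V}.
Trait 6 (derived state 'no') is unique to V (autapomorphy; uninformative for grouping).
Trait 7: derived state 'yes' in R only — an autapomorphy, so it tells us nothing about relationships among taxa.
Most parsimonious ingroup topology: (((K,M),(R,V)),B).
R and V form a cherry on this tree, so they are sister taxa.

V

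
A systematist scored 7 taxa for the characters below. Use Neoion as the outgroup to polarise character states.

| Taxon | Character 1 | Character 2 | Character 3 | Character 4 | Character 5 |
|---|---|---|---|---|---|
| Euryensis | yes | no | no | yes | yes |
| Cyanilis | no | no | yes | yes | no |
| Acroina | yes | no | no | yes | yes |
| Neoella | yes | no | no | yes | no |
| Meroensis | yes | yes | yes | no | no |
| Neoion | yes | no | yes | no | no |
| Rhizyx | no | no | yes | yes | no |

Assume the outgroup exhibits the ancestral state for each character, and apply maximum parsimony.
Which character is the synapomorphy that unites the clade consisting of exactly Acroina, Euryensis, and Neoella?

Character polarity is set by the outgroup: the derived state is whichever differs from the outgroup's state, so for Character 1, Character 3 the derived state is 'no', and for the remaining characters it is 'yes'.
Character 1: derived state 'no' in Cyanilis and Rhizyx only — synapomorphy for {Cyanilis, Rhizyx}.
Character 2 (derived state 'yes') is unique to Meroensis (autapomorphy; uninformative for grouping).
Character 3 (derived state 'no') is shared by Acroina, Euryensis, and Neoella — a synapomorphy uniting that clade.
Only Acroina, Cyanilis, Euryensis, Neoella, and Rhizyx show the derived state 'yes' for Character 4, supporting them as a clade.
Character 5 (derived state 'yes') is shared by Acroina and Euryensis — a synapomorphy uniting that clade.
Most parsimonious ingroup topology: (((Neoella,(Euryensis,Acroina)),(Rhizyx,Cyanilis)),Meroensis).
The clade {Acroina, Euryensis, Neoella} is supported by Character 3: its derived state 'no' occurs in exactly those taxa and in no other taxon (including the outgroup).

Character 3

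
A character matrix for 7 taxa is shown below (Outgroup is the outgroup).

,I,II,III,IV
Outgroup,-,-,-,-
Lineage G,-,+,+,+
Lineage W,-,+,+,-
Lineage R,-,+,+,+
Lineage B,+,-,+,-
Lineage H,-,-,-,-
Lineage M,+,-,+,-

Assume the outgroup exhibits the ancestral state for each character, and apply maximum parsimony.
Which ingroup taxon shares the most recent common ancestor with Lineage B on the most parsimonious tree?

Lineage M

The outgroup has state '-' for every character, so '+' is the derived state throughout.
I: derived state '+' in Lineage B and Lineage M only — synapomorphy for {Lineage B, Lineage M}.
II (derived state '+') is shared by Lineage G, Lineage R, and Lineage W — a synapomorphy uniting that clade.
III: derived state '+' in Lineage B, Lineage G, Lineage M, Lineage R, and Lineage W only — synapomorphy for {Lineage B, Lineage G, Lineage M, Lineage R, Lineage W}.
Only Lineage G and Lineage R show the derived state '+' for IV, supporting them as a clade.
Most parsimonious ingroup topology: ((((Lineage G,Lineage R),Lineage W),(Lineage B,Lineage M)),Lineage H).
Lineage B and Lineage M form a cherry on this tree, so they are sister taxa.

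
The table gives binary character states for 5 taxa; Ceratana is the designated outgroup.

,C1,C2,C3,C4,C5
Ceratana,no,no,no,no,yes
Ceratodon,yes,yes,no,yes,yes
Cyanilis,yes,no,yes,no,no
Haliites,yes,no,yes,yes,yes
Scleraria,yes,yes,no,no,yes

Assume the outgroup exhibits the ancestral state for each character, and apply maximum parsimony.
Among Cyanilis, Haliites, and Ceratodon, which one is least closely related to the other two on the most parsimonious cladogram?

Ceratodon

Character polarity is set by the outgroup: the derived state is whichever differs from the outgroup's state, so for C5 the derived state is 'no', and for the remaining characters it is 'yes'.
C1 (derived state 'yes') is shared by all ingroup taxa — unites the whole ingroup.
C2: derived state 'yes' in Ceratodon and Scleraria only — synapomorphy for {Ceratodon, Scleraria}.
C3: derived state 'yes' in Cyanilis and Haliites only — synapomorphy for {Cyanilis, Haliites}.
C4 (state 'yes') occurs in Ceratodon and Haliites but conflicts with the nesting implied by the other characters — most parsimoniously interpreted as homoplasy.
C5 (derived state 'no') is unique to Cyanilis (autapomorphy; uninformative for grouping).
Most parsimonious ingroup topology: ((Ceratodon,Scleraria),(Cyanilis,Haliites)).
Cyanilis and Haliites share a more recent common ancestor with each other than either does with Ceratodon, so Ceratodon is the least closely related of the three.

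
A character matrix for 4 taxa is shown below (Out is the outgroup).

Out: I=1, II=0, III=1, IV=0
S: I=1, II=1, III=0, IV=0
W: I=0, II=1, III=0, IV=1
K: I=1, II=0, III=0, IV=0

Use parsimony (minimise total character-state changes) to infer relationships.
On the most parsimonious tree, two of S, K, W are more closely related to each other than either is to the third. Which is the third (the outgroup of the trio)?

Character polarity is set by the outgroup: the derived state is whichever differs from the outgroup's state, so for I, III the derived state is '0', and for the remaining characters it is '1'.
I: derived state '0' in W only — an autapomorphy, so it tells us nothing about relationships among taxa.
II: derived state '1' in S and W only — synapomorphy for {S, W}.
III (derived state '0') is shared by all ingroup taxa — unites the whole ingroup.
IV (derived state '1') is unique to W (autapomorphy; uninformative for grouping).
Most parsimonious ingroup topology: ((S,W),K).
S and W share a more recent common ancestor with each other than either does with K, so K is the least closely related of the three.

K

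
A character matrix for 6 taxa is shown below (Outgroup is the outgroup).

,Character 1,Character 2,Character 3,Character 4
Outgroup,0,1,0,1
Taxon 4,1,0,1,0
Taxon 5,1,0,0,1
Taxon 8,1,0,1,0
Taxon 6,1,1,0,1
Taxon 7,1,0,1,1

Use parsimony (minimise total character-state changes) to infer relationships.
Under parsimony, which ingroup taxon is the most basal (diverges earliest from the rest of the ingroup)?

Taxon 6

Character polarity is set by the outgroup: the derived state is whichever differs from the outgroup's state, so for Character 2, Character 4 the derived state is '0', and for the remaining characters it is '1'.
Character 1 (derived state '1') is shared by all ingroup taxa — unites the whole ingroup.
Character 2 (derived state '0') is shared by Taxon 4, Taxon 5, Taxon 7, and Taxon 8 — a synapomorphy uniting that clade.
Character 3 (derived state '1') is shared by Taxon 4, Taxon 7, and Taxon 8 — a synapomorphy uniting that clade.
Character 4: derived state '0' in Taxon 4 and Taxon 8 only — synapomorphy for {Taxon 4, Taxon 8}.
Most parsimonious ingroup topology: ((((Taxon 4,Taxon 8),Taxon 7),Taxon 5),Taxon 6).
Taxon 6 is sister to the clade containing all other ingroup taxa, so it is the earliest-diverging (most basal) ingroup lineage.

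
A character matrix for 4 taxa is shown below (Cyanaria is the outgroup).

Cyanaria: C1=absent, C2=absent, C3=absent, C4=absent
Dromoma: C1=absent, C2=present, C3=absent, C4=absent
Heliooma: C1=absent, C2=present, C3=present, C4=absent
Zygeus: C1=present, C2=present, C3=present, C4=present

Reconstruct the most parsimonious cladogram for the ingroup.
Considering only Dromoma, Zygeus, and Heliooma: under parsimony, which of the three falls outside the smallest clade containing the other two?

The outgroup has state 'absent' for every character, so 'present' is the derived state throughout.
C1 (derived state 'present') is unique to Zygeus (autapomorphy; uninformative for grouping).
All ingroup taxa share the derived state 'present' for C2; it defines the ingroup but does not resolve relationships within it.
Only Heliooma and Zygeus show the derived state 'present' for C3, supporting them as a clade.
C4: derived state 'present' in Zygeus only — an autapomorphy, so it tells us nothing about relationships among taxa.
Most parsimonious ingroup topology: (Dromoma,(Heliooma,Zygeus)).
Zygeus and Heliooma share a more recent common ancestor with each other than either does with Dromoma, so Dromoma is the least closely related of the three.

Dromoma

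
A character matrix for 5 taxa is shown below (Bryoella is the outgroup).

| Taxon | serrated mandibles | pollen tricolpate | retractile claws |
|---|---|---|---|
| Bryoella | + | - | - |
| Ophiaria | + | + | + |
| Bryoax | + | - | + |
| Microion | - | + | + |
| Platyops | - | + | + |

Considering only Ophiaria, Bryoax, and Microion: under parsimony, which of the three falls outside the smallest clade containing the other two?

Character polarity is set by the outgroup: the derived state is whichever differs from the outgroup's state, so for serrated mandibles the derived state is '-', and for the remaining characters it is '+'.
Only Microion and Platyops show the derived state '-' for serrated mandibles, supporting them as a clade.
pollen tricolpate (derived state '+') is shared by Microion, Ophiaria, and Platyops — a synapomorphy uniting that clade.
All ingroup taxa share the derived state '+' for retractile claws; it defines the ingroup but does not resolve relationships within it.
Most parsimonious ingroup topology: ((Ophiaria,(Microion,Platyops)),Bryoax).
Ophiaria and Microion share a more recent common ancestor with each other than either does with Bryoax, so Bryoax is the least closely related of the three.

Bryoax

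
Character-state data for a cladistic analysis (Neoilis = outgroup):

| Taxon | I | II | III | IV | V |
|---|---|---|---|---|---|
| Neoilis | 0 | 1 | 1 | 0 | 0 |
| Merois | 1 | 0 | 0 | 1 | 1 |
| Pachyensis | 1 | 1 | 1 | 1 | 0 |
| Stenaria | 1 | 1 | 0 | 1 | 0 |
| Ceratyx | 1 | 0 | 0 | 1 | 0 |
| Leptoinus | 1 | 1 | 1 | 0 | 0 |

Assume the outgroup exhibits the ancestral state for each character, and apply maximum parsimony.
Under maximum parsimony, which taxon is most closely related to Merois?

Ceratyx

Character polarity is set by the outgroup: the derived state is whichever differs from the outgroup's state, so for II, III the derived state is '0', and for the remaining characters it is '1'.
I (derived state '1') is shared by all ingroup taxa — unites the whole ingroup.
II (derived state '0') is shared by Ceratyx and Merois — a synapomorphy uniting that clade.
Only Ceratyx, Merois, and Stenaria show the derived state '0' for III, supporting them as a clade.
Only Ceratyx, Merois, Pachyensis, and Stenaria show the derived state '1' for IV, supporting them as a clade.
V: derived state '1' in Merois only — an autapomorphy, so it tells us nothing about relationships among taxa.
Most parsimonious ingroup topology: ((((Merois,Ceratyx),Stenaria),Pachyensis),Leptoinus).
Merois and Ceratyx form a cherry on this tree, so they are sister taxa.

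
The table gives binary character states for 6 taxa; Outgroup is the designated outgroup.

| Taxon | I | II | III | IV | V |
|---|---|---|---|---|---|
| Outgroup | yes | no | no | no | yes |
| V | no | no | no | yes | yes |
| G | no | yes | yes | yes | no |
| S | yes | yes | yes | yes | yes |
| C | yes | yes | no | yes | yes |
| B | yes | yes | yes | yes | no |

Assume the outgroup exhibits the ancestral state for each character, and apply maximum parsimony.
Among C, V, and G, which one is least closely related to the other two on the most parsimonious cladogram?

V

Character polarity is set by the outgroup: the derived state is whichever differs from the outgroup's state, so for I, V the derived state is 'no', and for the remaining characters it is 'yes'.
I groups G and V, which is incompatible with the clades supported by the remaining characters; treating it as convergent (homoplasy) costs fewer steps than any alternative tree.
II (derived state 'yes') is shared by B, C, G, and S — a synapomorphy uniting that clade.
Only B, G, and S show the derived state 'yes' for III, supporting them as a clade.
All ingroup taxa share the derived state 'yes' for IV; it defines the ingroup but does not resolve relationships within it.
V (derived state 'no') is shared by B and G — a synapomorphy uniting that clade.
Most parsimonious ingroup topology: (V,(((G,B),S),C)).
C and G share a more recent common ancestor with each other than either does with V, so V is the least closely related of the three.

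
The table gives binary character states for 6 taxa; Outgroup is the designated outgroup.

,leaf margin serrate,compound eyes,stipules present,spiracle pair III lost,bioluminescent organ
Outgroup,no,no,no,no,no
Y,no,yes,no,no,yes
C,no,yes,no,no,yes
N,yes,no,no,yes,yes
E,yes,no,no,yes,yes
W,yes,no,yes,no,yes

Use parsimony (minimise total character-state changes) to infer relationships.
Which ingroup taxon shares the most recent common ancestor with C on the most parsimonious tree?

Y

The outgroup has state 'no' for every character, so 'yes' is the derived state throughout.
leaf margin serrate: derived state 'yes' in E, N, and W only — synapomorphy for {E, N, W}.
compound eyes: derived state 'yes' in C and Y only — synapomorphy for {C, Y}.
stipules present: derived state 'yes' in W only — an autapomorphy, so it tells us nothing about relationships among taxa.
spiracle pair III lost (derived state 'yes') is shared by E and N — a synapomorphy uniting that clade.
All ingroup taxa share the derived state 'yes' for bioluminescent organ; it defines the ingroup but does not resolve relationships within it.
Most parsimonious ingroup topology: ((Y,C),((N,E),W)).
C and Y form a cherry on this tree, so they are sister taxa.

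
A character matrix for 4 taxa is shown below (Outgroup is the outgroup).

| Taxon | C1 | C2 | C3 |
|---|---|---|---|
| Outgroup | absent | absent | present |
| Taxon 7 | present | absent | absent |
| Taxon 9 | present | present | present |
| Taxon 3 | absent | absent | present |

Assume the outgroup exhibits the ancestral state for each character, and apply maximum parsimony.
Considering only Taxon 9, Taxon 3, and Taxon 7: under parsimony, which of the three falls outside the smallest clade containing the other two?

Taxon 3

Character polarity is set by the outgroup: the derived state is whichever differs from the outgroup's state, so for C3 the derived state is 'absent', and for the remaining characters it is 'present'.
Only Taxon 7 and Taxon 9 show the derived state 'present' for C1, supporting them as a clade.
C2: derived state 'present' in Taxon 9 only — an autapomorphy, so it tells us nothing about relationships among taxa.
C3: derived state 'absent' in Taxon 7 only — an autapomorphy, so it tells us nothing about relationships among taxa.
Most parsimonious ingroup topology: ((Taxon 7,Taxon 9),Taxon 3).
Taxon 9 and Taxon 7 share a more recent common ancestor with each other than either does with Taxon 3, so Taxon 3 is the least closely related of the three.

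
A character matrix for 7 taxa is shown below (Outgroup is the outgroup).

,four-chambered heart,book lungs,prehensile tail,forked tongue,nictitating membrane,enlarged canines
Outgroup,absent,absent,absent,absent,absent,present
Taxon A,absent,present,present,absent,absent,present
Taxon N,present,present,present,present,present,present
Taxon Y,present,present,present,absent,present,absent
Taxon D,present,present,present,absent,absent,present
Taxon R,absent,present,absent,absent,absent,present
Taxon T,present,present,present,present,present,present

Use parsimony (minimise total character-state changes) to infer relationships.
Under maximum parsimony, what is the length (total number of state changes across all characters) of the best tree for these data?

6

Character polarity is set by the outgroup: the derived state is whichever differs from the outgroup's state, so for enlarged canines the derived state is 'absent', and for the remaining characters it is 'present'.
four-chambered heart: derived state 'present' in Taxon D, Taxon N, Taxon T, and Taxon Y only — synapomorphy for {Taxon D, Taxon N, Taxon T, Taxon Y}.
book lungs (derived state 'present') is shared by all ingroup taxa — unites the whole ingroup.
Only Taxon A, Taxon D, Taxon N, Taxon T, and Taxon Y show the derived state 'present' for prehensile tail, supporting them as a clade.
forked tongue (derived state 'present') is shared by Taxon N and Taxon T — a synapomorphy uniting that clade.
nictitating membrane: derived state 'present' in Taxon N, Taxon T, and Taxon Y only — synapomorphy for {Taxon N, Taxon T, Taxon Y}.
enlarged canines: derived state 'absent' in Taxon Y only — an autapomorphy, so it tells us nothing about relationships among taxa.
Most parsimonious ingroup topology: (Taxon R,(((Taxon Y,(Taxon T,Taxon N)),Taxon D),Taxon A)).
Changes per character on this tree: four-chambered heart: 1; book lungs: 1; prehensile tail: 1; forked tongue: 1; nictitating membrane: 1; enlarged canines: 1.
Total = 6.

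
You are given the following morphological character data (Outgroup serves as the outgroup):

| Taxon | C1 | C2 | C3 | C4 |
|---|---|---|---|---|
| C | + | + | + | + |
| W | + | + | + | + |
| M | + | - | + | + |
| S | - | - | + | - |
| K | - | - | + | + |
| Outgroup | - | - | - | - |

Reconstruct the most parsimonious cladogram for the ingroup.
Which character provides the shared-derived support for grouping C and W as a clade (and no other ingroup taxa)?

C2

The outgroup has state '-' for every character, so '+' is the derived state throughout.
C1 (derived state '+') is shared by C, M, and W — a synapomorphy uniting that clade.
C2: derived state '+' in C and W only — synapomorphy for {C, W}.
C3 (derived state '+') is shared by all ingroup taxa — unites the whole ingroup.
C4: derived state '+' in C, K, M, and W only — synapomorphy for {C, K, M, W}.
Most parsimonious ingroup topology: ((((W,C),M),K),S).
The clade {C, W} is supported by C2: its derived state '+' occurs in exactly those taxa and in no other taxon (including the outgroup).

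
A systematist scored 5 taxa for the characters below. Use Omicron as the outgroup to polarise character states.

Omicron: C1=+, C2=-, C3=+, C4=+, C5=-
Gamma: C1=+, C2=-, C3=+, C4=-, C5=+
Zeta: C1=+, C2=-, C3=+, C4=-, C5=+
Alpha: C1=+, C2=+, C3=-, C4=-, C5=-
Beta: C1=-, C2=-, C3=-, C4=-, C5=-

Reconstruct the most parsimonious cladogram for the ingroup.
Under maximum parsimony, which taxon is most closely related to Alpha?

Character polarity is set by the outgroup: the derived state is whichever differs from the outgroup's state, so for C1, C3, C4 the derived state is '-', and for the remaining characters it is '+'.
C1 (derived state '-') is unique to Beta (autapomorphy; uninformative for grouping).
C2 (derived state '+') is unique to Alpha (autapomorphy; uninformative for grouping).
C3: derived state '-' in Alpha and Beta only — synapomorphy for {Alpha, Beta}.
All ingroup taxa share the derived state '-' for C4; it defines the ingroup but does not resolve relationships within it.
C5: derived state '+' in Gamma and Zeta only — synapomorphy for {Gamma, Zeta}.
Most parsimonious ingroup topology: ((Gamma,Zeta),(Alpha,Beta)).
Alpha and Beta form a cherry on this tree, so they are sister taxa.

Beta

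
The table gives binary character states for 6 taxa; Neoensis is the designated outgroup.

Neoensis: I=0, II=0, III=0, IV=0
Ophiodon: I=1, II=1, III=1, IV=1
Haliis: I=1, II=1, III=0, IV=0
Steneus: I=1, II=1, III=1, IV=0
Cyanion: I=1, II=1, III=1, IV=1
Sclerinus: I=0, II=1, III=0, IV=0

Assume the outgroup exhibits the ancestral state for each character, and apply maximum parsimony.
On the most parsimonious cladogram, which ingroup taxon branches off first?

Sclerinus

The outgroup has state '0' for every character, so '1' is the derived state throughout.
I (derived state '1') is shared by Cyanion, Haliis, Ophiodon, and Steneus — a synapomorphy uniting that clade.
II (derived state '1') is shared by all ingroup taxa — unites the whole ingroup.
III: derived state '1' in Cyanion, Ophiodon, and Steneus only — synapomorphy for {Cyanion, Ophiodon, Steneus}.
IV: derived state '1' in Cyanion and Ophiodon only — synapomorphy for {Cyanion, Ophiodon}.
Most parsimonious ingroup topology: ((((Ophiodon,Cyanion),Steneus),Haliis),Sclerinus).
Sclerinus is sister to the clade containing all other ingroup taxa, so it is the earliest-diverging (most basal) ingroup lineage.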